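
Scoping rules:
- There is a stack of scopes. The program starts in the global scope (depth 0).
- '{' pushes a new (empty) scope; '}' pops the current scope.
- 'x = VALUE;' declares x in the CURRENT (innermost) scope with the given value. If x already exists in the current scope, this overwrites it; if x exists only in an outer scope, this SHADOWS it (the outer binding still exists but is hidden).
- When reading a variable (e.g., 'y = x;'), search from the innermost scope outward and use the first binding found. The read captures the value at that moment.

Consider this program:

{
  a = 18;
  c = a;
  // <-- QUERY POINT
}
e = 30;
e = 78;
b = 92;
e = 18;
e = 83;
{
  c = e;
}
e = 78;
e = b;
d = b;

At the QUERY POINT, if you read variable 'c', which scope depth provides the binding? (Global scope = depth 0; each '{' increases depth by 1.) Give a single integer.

Step 1: enter scope (depth=1)
Step 2: declare a=18 at depth 1
Step 3: declare c=(read a)=18 at depth 1
Visible at query point: a=18 c=18

Answer: 1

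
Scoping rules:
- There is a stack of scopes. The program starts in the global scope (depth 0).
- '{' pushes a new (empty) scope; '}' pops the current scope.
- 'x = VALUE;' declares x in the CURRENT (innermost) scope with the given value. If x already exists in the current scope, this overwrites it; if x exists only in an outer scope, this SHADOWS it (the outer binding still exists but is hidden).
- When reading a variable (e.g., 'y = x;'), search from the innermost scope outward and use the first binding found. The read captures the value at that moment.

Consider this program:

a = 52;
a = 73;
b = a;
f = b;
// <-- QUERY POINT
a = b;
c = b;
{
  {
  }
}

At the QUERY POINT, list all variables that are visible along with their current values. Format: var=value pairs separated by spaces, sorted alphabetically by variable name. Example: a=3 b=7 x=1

Answer: a=73 b=73 f=73

Derivation:
Step 1: declare a=52 at depth 0
Step 2: declare a=73 at depth 0
Step 3: declare b=(read a)=73 at depth 0
Step 4: declare f=(read b)=73 at depth 0
Visible at query point: a=73 b=73 f=73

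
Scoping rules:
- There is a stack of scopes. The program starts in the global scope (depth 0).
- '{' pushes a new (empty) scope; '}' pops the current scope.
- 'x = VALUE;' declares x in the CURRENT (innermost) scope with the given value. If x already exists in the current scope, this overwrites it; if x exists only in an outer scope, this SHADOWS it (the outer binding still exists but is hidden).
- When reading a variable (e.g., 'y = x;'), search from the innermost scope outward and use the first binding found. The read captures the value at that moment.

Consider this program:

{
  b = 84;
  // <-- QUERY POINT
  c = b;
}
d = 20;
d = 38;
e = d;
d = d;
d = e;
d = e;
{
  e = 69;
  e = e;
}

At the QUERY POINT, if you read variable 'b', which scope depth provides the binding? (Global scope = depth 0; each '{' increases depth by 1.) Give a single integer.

Step 1: enter scope (depth=1)
Step 2: declare b=84 at depth 1
Visible at query point: b=84

Answer: 1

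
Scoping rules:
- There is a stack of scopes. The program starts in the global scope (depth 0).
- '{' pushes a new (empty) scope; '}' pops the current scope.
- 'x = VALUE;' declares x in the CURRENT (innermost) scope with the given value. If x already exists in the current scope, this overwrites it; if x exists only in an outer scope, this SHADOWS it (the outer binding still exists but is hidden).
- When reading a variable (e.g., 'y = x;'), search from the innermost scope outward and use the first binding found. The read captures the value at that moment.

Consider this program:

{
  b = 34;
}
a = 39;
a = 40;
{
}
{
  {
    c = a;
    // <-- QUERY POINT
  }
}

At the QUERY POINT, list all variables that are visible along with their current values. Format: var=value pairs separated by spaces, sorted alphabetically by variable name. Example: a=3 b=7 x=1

Answer: a=40 c=40

Derivation:
Step 1: enter scope (depth=1)
Step 2: declare b=34 at depth 1
Step 3: exit scope (depth=0)
Step 4: declare a=39 at depth 0
Step 5: declare a=40 at depth 0
Step 6: enter scope (depth=1)
Step 7: exit scope (depth=0)
Step 8: enter scope (depth=1)
Step 9: enter scope (depth=2)
Step 10: declare c=(read a)=40 at depth 2
Visible at query point: a=40 c=40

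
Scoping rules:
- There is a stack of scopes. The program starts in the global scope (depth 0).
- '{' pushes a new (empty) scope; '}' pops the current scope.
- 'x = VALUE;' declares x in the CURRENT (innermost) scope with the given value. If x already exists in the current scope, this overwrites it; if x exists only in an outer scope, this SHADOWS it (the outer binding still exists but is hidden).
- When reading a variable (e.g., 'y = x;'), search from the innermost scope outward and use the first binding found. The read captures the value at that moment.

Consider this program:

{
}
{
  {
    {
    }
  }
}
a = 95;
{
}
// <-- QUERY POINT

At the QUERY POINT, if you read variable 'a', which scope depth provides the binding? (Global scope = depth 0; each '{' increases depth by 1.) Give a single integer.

Answer: 0

Derivation:
Step 1: enter scope (depth=1)
Step 2: exit scope (depth=0)
Step 3: enter scope (depth=1)
Step 4: enter scope (depth=2)
Step 5: enter scope (depth=3)
Step 6: exit scope (depth=2)
Step 7: exit scope (depth=1)
Step 8: exit scope (depth=0)
Step 9: declare a=95 at depth 0
Step 10: enter scope (depth=1)
Step 11: exit scope (depth=0)
Visible at query point: a=95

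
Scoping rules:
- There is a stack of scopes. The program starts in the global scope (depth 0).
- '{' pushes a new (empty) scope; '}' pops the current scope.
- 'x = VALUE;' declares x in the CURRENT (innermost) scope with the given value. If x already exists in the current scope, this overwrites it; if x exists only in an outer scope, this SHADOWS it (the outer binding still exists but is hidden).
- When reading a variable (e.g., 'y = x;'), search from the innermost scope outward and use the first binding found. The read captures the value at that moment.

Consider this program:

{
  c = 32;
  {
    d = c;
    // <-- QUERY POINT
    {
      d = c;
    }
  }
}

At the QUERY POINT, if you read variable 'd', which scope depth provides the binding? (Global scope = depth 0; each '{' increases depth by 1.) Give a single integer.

Answer: 2

Derivation:
Step 1: enter scope (depth=1)
Step 2: declare c=32 at depth 1
Step 3: enter scope (depth=2)
Step 4: declare d=(read c)=32 at depth 2
Visible at query point: c=32 d=32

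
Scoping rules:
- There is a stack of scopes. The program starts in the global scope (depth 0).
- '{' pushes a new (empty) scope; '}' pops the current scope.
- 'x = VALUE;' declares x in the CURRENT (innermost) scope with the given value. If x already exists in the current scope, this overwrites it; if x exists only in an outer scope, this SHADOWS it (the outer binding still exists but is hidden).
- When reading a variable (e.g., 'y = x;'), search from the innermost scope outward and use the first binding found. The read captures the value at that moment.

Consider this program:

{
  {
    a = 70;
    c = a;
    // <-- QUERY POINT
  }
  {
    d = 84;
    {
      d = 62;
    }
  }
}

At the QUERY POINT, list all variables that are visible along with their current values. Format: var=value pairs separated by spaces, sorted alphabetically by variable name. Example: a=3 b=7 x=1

Step 1: enter scope (depth=1)
Step 2: enter scope (depth=2)
Step 3: declare a=70 at depth 2
Step 4: declare c=(read a)=70 at depth 2
Visible at query point: a=70 c=70

Answer: a=70 c=70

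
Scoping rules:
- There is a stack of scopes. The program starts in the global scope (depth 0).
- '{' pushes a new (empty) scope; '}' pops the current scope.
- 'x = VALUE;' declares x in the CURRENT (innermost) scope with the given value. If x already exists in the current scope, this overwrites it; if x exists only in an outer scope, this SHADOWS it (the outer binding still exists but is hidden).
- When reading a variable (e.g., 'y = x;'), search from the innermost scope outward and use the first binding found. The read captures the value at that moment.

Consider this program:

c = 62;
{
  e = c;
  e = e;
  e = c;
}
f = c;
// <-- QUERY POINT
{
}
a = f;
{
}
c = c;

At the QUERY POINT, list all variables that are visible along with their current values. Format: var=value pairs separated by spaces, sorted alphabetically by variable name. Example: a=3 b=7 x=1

Step 1: declare c=62 at depth 0
Step 2: enter scope (depth=1)
Step 3: declare e=(read c)=62 at depth 1
Step 4: declare e=(read e)=62 at depth 1
Step 5: declare e=(read c)=62 at depth 1
Step 6: exit scope (depth=0)
Step 7: declare f=(read c)=62 at depth 0
Visible at query point: c=62 f=62

Answer: c=62 f=62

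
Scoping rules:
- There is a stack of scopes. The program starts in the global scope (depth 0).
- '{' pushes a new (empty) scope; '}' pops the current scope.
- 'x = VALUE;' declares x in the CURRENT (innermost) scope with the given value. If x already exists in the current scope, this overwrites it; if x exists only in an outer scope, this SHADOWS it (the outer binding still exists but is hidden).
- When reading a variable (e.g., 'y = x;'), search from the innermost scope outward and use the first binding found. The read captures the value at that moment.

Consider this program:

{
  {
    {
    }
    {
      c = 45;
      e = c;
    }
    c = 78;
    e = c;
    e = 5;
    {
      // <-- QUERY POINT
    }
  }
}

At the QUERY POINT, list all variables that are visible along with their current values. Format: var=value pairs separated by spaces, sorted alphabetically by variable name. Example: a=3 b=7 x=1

Answer: c=78 e=5

Derivation:
Step 1: enter scope (depth=1)
Step 2: enter scope (depth=2)
Step 3: enter scope (depth=3)
Step 4: exit scope (depth=2)
Step 5: enter scope (depth=3)
Step 6: declare c=45 at depth 3
Step 7: declare e=(read c)=45 at depth 3
Step 8: exit scope (depth=2)
Step 9: declare c=78 at depth 2
Step 10: declare e=(read c)=78 at depth 2
Step 11: declare e=5 at depth 2
Step 12: enter scope (depth=3)
Visible at query point: c=78 e=5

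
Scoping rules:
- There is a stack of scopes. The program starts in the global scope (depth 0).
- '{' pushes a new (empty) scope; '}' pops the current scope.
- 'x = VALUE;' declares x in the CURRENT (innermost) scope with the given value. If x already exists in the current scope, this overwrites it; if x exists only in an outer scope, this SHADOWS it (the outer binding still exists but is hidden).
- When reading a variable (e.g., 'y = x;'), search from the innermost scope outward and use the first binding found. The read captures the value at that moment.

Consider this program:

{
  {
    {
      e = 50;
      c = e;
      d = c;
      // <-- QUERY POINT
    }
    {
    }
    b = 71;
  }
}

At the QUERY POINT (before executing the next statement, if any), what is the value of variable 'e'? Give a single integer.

Step 1: enter scope (depth=1)
Step 2: enter scope (depth=2)
Step 3: enter scope (depth=3)
Step 4: declare e=50 at depth 3
Step 5: declare c=(read e)=50 at depth 3
Step 6: declare d=(read c)=50 at depth 3
Visible at query point: c=50 d=50 e=50

Answer: 50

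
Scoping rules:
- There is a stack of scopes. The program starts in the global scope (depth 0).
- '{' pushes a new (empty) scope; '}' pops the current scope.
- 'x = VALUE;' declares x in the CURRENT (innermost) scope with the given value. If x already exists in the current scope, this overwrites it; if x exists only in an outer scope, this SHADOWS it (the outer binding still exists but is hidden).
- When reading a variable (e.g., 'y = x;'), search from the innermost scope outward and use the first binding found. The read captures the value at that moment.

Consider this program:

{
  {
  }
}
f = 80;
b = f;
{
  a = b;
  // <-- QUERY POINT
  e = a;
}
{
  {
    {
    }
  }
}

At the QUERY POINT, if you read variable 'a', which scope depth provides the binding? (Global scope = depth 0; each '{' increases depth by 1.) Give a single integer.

Answer: 1

Derivation:
Step 1: enter scope (depth=1)
Step 2: enter scope (depth=2)
Step 3: exit scope (depth=1)
Step 4: exit scope (depth=0)
Step 5: declare f=80 at depth 0
Step 6: declare b=(read f)=80 at depth 0
Step 7: enter scope (depth=1)
Step 8: declare a=(read b)=80 at depth 1
Visible at query point: a=80 b=80 f=80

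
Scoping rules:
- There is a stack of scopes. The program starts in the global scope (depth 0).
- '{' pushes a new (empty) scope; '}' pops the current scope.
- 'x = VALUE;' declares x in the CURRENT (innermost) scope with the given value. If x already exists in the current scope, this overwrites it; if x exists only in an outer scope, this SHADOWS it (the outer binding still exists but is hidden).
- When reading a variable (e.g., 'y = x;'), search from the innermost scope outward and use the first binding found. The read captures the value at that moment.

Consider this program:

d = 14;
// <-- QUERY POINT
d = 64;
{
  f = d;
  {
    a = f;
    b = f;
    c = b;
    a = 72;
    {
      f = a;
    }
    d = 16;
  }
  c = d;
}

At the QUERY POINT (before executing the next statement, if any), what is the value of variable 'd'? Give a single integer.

Answer: 14

Derivation:
Step 1: declare d=14 at depth 0
Visible at query point: d=14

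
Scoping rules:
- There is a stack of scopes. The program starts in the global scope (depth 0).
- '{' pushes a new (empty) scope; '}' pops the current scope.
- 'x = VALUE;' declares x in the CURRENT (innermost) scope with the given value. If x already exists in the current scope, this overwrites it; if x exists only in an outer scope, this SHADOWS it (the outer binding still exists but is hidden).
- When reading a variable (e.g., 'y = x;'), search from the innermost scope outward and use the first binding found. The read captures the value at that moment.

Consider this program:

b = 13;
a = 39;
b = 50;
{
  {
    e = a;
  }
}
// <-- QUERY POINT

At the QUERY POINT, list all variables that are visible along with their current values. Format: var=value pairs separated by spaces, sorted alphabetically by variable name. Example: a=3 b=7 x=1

Answer: a=39 b=50

Derivation:
Step 1: declare b=13 at depth 0
Step 2: declare a=39 at depth 0
Step 3: declare b=50 at depth 0
Step 4: enter scope (depth=1)
Step 5: enter scope (depth=2)
Step 6: declare e=(read a)=39 at depth 2
Step 7: exit scope (depth=1)
Step 8: exit scope (depth=0)
Visible at query point: a=39 b=50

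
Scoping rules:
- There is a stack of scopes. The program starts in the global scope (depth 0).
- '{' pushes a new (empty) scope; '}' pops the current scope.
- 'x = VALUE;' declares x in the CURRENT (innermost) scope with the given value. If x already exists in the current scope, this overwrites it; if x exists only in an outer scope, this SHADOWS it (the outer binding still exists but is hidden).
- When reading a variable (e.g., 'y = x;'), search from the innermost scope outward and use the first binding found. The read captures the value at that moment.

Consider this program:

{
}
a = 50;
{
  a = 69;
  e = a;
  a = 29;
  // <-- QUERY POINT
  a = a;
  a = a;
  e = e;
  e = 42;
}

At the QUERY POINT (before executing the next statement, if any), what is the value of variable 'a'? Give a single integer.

Answer: 29

Derivation:
Step 1: enter scope (depth=1)
Step 2: exit scope (depth=0)
Step 3: declare a=50 at depth 0
Step 4: enter scope (depth=1)
Step 5: declare a=69 at depth 1
Step 6: declare e=(read a)=69 at depth 1
Step 7: declare a=29 at depth 1
Visible at query point: a=29 e=69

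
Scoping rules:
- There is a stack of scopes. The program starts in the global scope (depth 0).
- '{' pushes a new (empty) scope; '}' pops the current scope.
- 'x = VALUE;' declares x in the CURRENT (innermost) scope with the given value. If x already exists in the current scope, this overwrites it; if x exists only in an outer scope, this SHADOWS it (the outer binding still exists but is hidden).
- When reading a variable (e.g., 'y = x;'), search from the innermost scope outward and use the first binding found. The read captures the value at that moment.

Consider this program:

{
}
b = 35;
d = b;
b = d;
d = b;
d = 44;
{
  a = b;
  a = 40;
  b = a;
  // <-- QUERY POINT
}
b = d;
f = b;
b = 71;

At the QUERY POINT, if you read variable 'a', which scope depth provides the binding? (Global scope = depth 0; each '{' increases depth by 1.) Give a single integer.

Answer: 1

Derivation:
Step 1: enter scope (depth=1)
Step 2: exit scope (depth=0)
Step 3: declare b=35 at depth 0
Step 4: declare d=(read b)=35 at depth 0
Step 5: declare b=(read d)=35 at depth 0
Step 6: declare d=(read b)=35 at depth 0
Step 7: declare d=44 at depth 0
Step 8: enter scope (depth=1)
Step 9: declare a=(read b)=35 at depth 1
Step 10: declare a=40 at depth 1
Step 11: declare b=(read a)=40 at depth 1
Visible at query point: a=40 b=40 d=44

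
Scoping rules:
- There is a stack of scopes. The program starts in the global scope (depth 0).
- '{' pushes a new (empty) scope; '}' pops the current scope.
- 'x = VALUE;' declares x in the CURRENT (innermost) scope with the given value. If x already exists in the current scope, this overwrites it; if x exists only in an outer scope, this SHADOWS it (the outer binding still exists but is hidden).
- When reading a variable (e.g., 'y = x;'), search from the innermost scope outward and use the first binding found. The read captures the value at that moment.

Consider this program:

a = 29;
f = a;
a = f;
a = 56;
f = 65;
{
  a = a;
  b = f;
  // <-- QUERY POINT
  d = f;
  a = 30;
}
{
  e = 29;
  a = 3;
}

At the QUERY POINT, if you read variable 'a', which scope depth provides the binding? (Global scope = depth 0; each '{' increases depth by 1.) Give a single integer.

Step 1: declare a=29 at depth 0
Step 2: declare f=(read a)=29 at depth 0
Step 3: declare a=(read f)=29 at depth 0
Step 4: declare a=56 at depth 0
Step 5: declare f=65 at depth 0
Step 6: enter scope (depth=1)
Step 7: declare a=(read a)=56 at depth 1
Step 8: declare b=(read f)=65 at depth 1
Visible at query point: a=56 b=65 f=65

Answer: 1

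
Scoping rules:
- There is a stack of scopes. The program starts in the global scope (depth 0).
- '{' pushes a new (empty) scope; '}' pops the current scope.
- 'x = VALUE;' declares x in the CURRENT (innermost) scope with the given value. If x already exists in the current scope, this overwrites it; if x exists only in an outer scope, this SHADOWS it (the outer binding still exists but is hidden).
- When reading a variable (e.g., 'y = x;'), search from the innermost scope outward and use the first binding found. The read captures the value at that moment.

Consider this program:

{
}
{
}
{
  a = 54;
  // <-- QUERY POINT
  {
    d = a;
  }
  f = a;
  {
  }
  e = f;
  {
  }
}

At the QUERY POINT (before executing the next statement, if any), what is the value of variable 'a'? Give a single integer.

Step 1: enter scope (depth=1)
Step 2: exit scope (depth=0)
Step 3: enter scope (depth=1)
Step 4: exit scope (depth=0)
Step 5: enter scope (depth=1)
Step 6: declare a=54 at depth 1
Visible at query point: a=54

Answer: 54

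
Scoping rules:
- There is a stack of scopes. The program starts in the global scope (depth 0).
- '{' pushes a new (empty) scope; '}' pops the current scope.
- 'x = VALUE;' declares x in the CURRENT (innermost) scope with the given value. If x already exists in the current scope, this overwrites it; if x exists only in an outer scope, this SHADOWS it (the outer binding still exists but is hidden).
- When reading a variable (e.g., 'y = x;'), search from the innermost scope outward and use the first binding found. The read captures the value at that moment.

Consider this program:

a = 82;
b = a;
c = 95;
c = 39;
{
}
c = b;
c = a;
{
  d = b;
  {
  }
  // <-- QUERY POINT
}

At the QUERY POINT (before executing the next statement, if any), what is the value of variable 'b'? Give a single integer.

Step 1: declare a=82 at depth 0
Step 2: declare b=(read a)=82 at depth 0
Step 3: declare c=95 at depth 0
Step 4: declare c=39 at depth 0
Step 5: enter scope (depth=1)
Step 6: exit scope (depth=0)
Step 7: declare c=(read b)=82 at depth 0
Step 8: declare c=(read a)=82 at depth 0
Step 9: enter scope (depth=1)
Step 10: declare d=(read b)=82 at depth 1
Step 11: enter scope (depth=2)
Step 12: exit scope (depth=1)
Visible at query point: a=82 b=82 c=82 d=82

Answer: 82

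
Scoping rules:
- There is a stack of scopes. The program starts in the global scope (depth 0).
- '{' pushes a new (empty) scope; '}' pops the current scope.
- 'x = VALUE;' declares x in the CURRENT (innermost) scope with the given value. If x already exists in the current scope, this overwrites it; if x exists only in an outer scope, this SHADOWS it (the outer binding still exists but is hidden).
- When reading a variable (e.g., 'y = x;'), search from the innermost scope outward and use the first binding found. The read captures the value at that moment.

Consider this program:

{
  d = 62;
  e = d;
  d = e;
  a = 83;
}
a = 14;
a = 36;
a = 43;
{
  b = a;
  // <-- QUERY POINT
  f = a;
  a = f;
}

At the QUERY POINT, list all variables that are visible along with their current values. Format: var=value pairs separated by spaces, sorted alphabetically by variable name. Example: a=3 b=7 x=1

Step 1: enter scope (depth=1)
Step 2: declare d=62 at depth 1
Step 3: declare e=(read d)=62 at depth 1
Step 4: declare d=(read e)=62 at depth 1
Step 5: declare a=83 at depth 1
Step 6: exit scope (depth=0)
Step 7: declare a=14 at depth 0
Step 8: declare a=36 at depth 0
Step 9: declare a=43 at depth 0
Step 10: enter scope (depth=1)
Step 11: declare b=(read a)=43 at depth 1
Visible at query point: a=43 b=43

Answer: a=43 b=43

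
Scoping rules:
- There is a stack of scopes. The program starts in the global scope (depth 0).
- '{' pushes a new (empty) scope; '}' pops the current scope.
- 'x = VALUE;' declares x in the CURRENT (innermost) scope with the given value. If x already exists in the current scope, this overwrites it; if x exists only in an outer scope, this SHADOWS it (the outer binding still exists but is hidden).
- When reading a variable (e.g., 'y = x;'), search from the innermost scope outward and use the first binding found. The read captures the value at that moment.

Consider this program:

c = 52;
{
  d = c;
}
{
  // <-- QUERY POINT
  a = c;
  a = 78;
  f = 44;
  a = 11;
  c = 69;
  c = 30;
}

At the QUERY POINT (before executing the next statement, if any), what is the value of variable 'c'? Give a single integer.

Step 1: declare c=52 at depth 0
Step 2: enter scope (depth=1)
Step 3: declare d=(read c)=52 at depth 1
Step 4: exit scope (depth=0)
Step 5: enter scope (depth=1)
Visible at query point: c=52

Answer: 52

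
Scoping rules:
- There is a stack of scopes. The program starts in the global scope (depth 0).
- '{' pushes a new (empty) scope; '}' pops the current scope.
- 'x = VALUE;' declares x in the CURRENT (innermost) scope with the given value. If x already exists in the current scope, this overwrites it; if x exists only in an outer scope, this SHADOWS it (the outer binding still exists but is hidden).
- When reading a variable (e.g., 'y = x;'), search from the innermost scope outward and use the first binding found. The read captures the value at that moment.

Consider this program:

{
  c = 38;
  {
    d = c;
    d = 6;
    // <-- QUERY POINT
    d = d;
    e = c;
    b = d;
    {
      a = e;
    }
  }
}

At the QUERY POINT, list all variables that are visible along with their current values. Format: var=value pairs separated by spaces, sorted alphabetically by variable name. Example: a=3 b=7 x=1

Answer: c=38 d=6

Derivation:
Step 1: enter scope (depth=1)
Step 2: declare c=38 at depth 1
Step 3: enter scope (depth=2)
Step 4: declare d=(read c)=38 at depth 2
Step 5: declare d=6 at depth 2
Visible at query point: c=38 d=6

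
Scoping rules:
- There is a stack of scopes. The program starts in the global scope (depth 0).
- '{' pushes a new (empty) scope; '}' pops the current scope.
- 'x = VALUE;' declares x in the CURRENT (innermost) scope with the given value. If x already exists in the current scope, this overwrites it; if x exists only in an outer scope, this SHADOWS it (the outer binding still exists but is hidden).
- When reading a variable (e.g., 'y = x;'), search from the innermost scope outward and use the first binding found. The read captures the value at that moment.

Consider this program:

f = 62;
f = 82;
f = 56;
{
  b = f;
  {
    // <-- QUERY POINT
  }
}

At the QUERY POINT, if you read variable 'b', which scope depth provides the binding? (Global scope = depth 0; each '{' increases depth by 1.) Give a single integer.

Step 1: declare f=62 at depth 0
Step 2: declare f=82 at depth 0
Step 3: declare f=56 at depth 0
Step 4: enter scope (depth=1)
Step 5: declare b=(read f)=56 at depth 1
Step 6: enter scope (depth=2)
Visible at query point: b=56 f=56

Answer: 1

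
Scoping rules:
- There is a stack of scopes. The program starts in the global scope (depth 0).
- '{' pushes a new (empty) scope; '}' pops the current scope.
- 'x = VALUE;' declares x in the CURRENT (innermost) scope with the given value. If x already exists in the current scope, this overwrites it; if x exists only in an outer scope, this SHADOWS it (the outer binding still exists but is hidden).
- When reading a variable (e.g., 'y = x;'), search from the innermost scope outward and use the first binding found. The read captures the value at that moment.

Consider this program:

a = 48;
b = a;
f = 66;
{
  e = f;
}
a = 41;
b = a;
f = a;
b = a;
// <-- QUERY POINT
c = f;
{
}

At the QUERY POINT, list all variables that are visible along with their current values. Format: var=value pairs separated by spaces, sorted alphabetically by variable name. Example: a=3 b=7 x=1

Answer: a=41 b=41 f=41

Derivation:
Step 1: declare a=48 at depth 0
Step 2: declare b=(read a)=48 at depth 0
Step 3: declare f=66 at depth 0
Step 4: enter scope (depth=1)
Step 5: declare e=(read f)=66 at depth 1
Step 6: exit scope (depth=0)
Step 7: declare a=41 at depth 0
Step 8: declare b=(read a)=41 at depth 0
Step 9: declare f=(read a)=41 at depth 0
Step 10: declare b=(read a)=41 at depth 0
Visible at query point: a=41 b=41 f=41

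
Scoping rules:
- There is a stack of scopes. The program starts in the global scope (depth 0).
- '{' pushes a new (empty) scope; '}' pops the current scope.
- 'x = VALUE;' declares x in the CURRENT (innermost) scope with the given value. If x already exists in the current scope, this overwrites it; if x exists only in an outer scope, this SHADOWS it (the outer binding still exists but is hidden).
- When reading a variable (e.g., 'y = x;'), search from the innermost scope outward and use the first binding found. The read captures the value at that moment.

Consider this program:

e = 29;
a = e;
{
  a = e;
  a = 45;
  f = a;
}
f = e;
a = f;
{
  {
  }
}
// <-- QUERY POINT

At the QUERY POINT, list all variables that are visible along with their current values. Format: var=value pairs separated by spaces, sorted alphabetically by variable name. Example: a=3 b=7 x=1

Answer: a=29 e=29 f=29

Derivation:
Step 1: declare e=29 at depth 0
Step 2: declare a=(read e)=29 at depth 0
Step 3: enter scope (depth=1)
Step 4: declare a=(read e)=29 at depth 1
Step 5: declare a=45 at depth 1
Step 6: declare f=(read a)=45 at depth 1
Step 7: exit scope (depth=0)
Step 8: declare f=(read e)=29 at depth 0
Step 9: declare a=(read f)=29 at depth 0
Step 10: enter scope (depth=1)
Step 11: enter scope (depth=2)
Step 12: exit scope (depth=1)
Step 13: exit scope (depth=0)
Visible at query point: a=29 e=29 f=29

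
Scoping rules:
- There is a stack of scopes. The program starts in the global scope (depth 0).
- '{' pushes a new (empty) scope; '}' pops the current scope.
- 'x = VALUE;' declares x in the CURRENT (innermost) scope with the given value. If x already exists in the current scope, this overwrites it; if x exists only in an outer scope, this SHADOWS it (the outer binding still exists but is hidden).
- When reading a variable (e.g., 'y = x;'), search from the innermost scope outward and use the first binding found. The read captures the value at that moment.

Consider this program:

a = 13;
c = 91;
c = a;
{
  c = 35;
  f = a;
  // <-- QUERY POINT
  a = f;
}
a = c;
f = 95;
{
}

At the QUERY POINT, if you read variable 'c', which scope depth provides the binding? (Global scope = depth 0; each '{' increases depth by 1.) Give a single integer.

Step 1: declare a=13 at depth 0
Step 2: declare c=91 at depth 0
Step 3: declare c=(read a)=13 at depth 0
Step 4: enter scope (depth=1)
Step 5: declare c=35 at depth 1
Step 6: declare f=(read a)=13 at depth 1
Visible at query point: a=13 c=35 f=13

Answer: 1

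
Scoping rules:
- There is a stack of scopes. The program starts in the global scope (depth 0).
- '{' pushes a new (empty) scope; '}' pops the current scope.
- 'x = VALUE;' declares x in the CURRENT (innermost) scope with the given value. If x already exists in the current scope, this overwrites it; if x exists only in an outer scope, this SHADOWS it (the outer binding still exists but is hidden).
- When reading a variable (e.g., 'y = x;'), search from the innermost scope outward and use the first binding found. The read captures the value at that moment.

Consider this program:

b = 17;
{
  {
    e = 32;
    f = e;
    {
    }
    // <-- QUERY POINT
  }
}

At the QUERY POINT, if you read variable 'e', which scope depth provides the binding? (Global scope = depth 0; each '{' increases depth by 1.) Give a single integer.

Answer: 2

Derivation:
Step 1: declare b=17 at depth 0
Step 2: enter scope (depth=1)
Step 3: enter scope (depth=2)
Step 4: declare e=32 at depth 2
Step 5: declare f=(read e)=32 at depth 2
Step 6: enter scope (depth=3)
Step 7: exit scope (depth=2)
Visible at query point: b=17 e=32 f=32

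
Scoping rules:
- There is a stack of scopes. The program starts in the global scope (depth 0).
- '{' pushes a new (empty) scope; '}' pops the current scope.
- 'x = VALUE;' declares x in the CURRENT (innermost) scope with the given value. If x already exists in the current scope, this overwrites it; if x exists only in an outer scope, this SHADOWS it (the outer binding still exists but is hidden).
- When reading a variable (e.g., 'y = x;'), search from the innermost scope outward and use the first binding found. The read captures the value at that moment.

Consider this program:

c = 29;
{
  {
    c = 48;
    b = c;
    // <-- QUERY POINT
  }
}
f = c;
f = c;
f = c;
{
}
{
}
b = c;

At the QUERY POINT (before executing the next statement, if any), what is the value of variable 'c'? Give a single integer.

Step 1: declare c=29 at depth 0
Step 2: enter scope (depth=1)
Step 3: enter scope (depth=2)
Step 4: declare c=48 at depth 2
Step 5: declare b=(read c)=48 at depth 2
Visible at query point: b=48 c=48

Answer: 48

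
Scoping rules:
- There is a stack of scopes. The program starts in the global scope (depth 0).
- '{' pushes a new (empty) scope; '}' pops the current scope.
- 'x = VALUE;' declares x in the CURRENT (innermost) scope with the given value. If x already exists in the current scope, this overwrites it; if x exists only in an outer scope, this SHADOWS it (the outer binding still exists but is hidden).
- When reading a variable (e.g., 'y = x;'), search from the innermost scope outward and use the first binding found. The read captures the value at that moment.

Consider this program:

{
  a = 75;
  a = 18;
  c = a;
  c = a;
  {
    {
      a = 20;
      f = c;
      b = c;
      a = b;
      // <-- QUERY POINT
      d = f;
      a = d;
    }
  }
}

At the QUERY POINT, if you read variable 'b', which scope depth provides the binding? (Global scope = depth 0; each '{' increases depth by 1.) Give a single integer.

Answer: 3

Derivation:
Step 1: enter scope (depth=1)
Step 2: declare a=75 at depth 1
Step 3: declare a=18 at depth 1
Step 4: declare c=(read a)=18 at depth 1
Step 5: declare c=(read a)=18 at depth 1
Step 6: enter scope (depth=2)
Step 7: enter scope (depth=3)
Step 8: declare a=20 at depth 3
Step 9: declare f=(read c)=18 at depth 3
Step 10: declare b=(read c)=18 at depth 3
Step 11: declare a=(read b)=18 at depth 3
Visible at query point: a=18 b=18 c=18 f=18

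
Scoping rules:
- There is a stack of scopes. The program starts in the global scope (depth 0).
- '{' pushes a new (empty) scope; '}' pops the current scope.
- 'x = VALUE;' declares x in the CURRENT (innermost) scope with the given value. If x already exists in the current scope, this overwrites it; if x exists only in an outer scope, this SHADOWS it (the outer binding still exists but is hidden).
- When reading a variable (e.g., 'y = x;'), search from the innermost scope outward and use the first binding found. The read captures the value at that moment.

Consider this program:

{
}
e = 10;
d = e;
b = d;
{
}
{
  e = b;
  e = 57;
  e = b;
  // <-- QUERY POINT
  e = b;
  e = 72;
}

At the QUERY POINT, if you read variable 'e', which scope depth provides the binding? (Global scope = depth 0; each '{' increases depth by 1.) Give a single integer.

Answer: 1

Derivation:
Step 1: enter scope (depth=1)
Step 2: exit scope (depth=0)
Step 3: declare e=10 at depth 0
Step 4: declare d=(read e)=10 at depth 0
Step 5: declare b=(read d)=10 at depth 0
Step 6: enter scope (depth=1)
Step 7: exit scope (depth=0)
Step 8: enter scope (depth=1)
Step 9: declare e=(read b)=10 at depth 1
Step 10: declare e=57 at depth 1
Step 11: declare e=(read b)=10 at depth 1
Visible at query point: b=10 d=10 e=10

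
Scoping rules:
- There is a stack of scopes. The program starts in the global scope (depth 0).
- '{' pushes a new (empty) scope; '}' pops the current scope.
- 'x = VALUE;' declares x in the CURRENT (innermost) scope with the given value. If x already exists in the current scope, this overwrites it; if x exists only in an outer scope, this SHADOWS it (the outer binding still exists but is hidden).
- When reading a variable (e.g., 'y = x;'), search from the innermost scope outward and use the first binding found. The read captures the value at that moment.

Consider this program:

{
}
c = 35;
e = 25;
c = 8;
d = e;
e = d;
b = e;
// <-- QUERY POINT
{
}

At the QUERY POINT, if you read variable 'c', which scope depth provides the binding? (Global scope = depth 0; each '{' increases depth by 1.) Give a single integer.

Answer: 0

Derivation:
Step 1: enter scope (depth=1)
Step 2: exit scope (depth=0)
Step 3: declare c=35 at depth 0
Step 4: declare e=25 at depth 0
Step 5: declare c=8 at depth 0
Step 6: declare d=(read e)=25 at depth 0
Step 7: declare e=(read d)=25 at depth 0
Step 8: declare b=(read e)=25 at depth 0
Visible at query point: b=25 c=8 d=25 e=25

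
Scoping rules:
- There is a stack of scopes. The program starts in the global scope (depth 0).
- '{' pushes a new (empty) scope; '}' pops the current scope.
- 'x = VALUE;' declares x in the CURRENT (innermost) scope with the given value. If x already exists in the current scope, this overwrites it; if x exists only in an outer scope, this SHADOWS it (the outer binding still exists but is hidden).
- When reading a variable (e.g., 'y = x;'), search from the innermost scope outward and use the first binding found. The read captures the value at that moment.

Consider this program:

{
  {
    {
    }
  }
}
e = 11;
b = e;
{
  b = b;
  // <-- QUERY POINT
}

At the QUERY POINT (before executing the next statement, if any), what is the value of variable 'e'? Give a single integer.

Answer: 11

Derivation:
Step 1: enter scope (depth=1)
Step 2: enter scope (depth=2)
Step 3: enter scope (depth=3)
Step 4: exit scope (depth=2)
Step 5: exit scope (depth=1)
Step 6: exit scope (depth=0)
Step 7: declare e=11 at depth 0
Step 8: declare b=(read e)=11 at depth 0
Step 9: enter scope (depth=1)
Step 10: declare b=(read b)=11 at depth 1
Visible at query point: b=11 e=11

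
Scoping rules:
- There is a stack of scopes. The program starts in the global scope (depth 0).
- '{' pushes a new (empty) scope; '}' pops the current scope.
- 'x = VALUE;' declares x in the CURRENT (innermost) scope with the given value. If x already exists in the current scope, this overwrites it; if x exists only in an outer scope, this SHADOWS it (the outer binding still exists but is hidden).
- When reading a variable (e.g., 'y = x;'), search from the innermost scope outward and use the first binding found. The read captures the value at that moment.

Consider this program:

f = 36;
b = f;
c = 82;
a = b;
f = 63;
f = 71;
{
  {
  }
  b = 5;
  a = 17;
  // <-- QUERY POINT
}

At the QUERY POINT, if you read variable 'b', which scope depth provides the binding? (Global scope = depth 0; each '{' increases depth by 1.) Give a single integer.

Step 1: declare f=36 at depth 0
Step 2: declare b=(read f)=36 at depth 0
Step 3: declare c=82 at depth 0
Step 4: declare a=(read b)=36 at depth 0
Step 5: declare f=63 at depth 0
Step 6: declare f=71 at depth 0
Step 7: enter scope (depth=1)
Step 8: enter scope (depth=2)
Step 9: exit scope (depth=1)
Step 10: declare b=5 at depth 1
Step 11: declare a=17 at depth 1
Visible at query point: a=17 b=5 c=82 f=71

Answer: 1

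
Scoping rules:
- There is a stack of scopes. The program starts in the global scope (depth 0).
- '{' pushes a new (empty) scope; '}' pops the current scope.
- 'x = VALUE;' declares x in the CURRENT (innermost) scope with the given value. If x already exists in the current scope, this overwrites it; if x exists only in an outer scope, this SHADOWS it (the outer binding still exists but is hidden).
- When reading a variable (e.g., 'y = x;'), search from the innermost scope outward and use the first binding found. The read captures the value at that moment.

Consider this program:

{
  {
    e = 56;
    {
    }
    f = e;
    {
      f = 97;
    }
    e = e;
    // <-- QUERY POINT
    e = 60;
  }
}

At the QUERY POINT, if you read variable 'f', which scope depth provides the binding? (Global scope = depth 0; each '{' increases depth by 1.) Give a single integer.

Answer: 2

Derivation:
Step 1: enter scope (depth=1)
Step 2: enter scope (depth=2)
Step 3: declare e=56 at depth 2
Step 4: enter scope (depth=3)
Step 5: exit scope (depth=2)
Step 6: declare f=(read e)=56 at depth 2
Step 7: enter scope (depth=3)
Step 8: declare f=97 at depth 3
Step 9: exit scope (depth=2)
Step 10: declare e=(read e)=56 at depth 2
Visible at query point: e=56 f=56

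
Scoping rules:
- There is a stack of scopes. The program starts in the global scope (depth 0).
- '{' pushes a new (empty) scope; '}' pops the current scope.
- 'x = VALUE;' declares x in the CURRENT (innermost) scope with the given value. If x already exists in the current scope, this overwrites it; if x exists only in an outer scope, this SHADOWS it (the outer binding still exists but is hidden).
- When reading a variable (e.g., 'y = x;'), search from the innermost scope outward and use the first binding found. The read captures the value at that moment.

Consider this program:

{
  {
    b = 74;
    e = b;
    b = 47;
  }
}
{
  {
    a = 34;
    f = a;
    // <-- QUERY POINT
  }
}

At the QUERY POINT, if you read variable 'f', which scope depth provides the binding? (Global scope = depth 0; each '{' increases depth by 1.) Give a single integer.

Step 1: enter scope (depth=1)
Step 2: enter scope (depth=2)
Step 3: declare b=74 at depth 2
Step 4: declare e=(read b)=74 at depth 2
Step 5: declare b=47 at depth 2
Step 6: exit scope (depth=1)
Step 7: exit scope (depth=0)
Step 8: enter scope (depth=1)
Step 9: enter scope (depth=2)
Step 10: declare a=34 at depth 2
Step 11: declare f=(read a)=34 at depth 2
Visible at query point: a=34 f=34

Answer: 2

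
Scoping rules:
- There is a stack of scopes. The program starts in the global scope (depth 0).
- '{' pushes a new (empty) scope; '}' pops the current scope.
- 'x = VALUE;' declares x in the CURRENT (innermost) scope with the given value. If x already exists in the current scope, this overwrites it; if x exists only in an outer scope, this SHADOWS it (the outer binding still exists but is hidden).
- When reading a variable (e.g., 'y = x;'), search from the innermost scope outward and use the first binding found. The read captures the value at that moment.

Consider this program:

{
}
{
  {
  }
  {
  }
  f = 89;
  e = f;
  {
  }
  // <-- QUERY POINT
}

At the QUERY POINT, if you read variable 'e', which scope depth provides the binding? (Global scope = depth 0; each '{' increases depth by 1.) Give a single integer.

Step 1: enter scope (depth=1)
Step 2: exit scope (depth=0)
Step 3: enter scope (depth=1)
Step 4: enter scope (depth=2)
Step 5: exit scope (depth=1)
Step 6: enter scope (depth=2)
Step 7: exit scope (depth=1)
Step 8: declare f=89 at depth 1
Step 9: declare e=(read f)=89 at depth 1
Step 10: enter scope (depth=2)
Step 11: exit scope (depth=1)
Visible at query point: e=89 f=89

Answer: 1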